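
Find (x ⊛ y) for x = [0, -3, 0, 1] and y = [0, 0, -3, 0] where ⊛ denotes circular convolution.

(x ⊛ y)[n] = Σ(m=0 to 3) x[m] · y[(n-m) mod 4]

Computing each output sample:
(x ⊛ y)[0] = 0
(x ⊛ y)[1] = -3
(x ⊛ y)[2] = 0
(x ⊛ y)[3] = 9

x ⊛ y = [0, -3, 0, 9]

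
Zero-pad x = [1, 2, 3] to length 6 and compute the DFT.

Original 3-point DFT: [6, -1.5000+0.8660i, -1.5000-0.8660i]
Zero-padded 6-point DFT provides frequency interpolation.

DFT_6([x, 0, ...]) = [6, 0.5000-4.3301i, -1.5000+0.8660i, 2, -1.5000-0.8660i, 0.5000+4.3301i]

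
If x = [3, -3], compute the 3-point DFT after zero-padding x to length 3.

Original 2-point DFT: [0, 6]
Zero-padded 3-point DFT provides frequency interpolation.

DFT_3([x, 0, ...]) = [0, 4.5000+2.5981i, 4.5000-2.5981i]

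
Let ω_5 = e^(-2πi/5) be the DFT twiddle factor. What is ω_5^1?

ω_5^1 = e^(-2πi·1/5)
= cos(-2π·1/5) + i·sin(-2π·1/5)
= cos(-2π/5) + i·sin(-2π/5)

ω_5^1 = cos(-2π/5) + i·sin(-2π/5) = 0.3090-0.9511i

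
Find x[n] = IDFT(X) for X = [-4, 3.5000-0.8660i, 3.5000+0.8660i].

x[n] = (1/3) Σ(k=0 to 2) X[k] · e^(2πikn/3)

Computing each x[n]:
x[0] = 1
x[1] = -2
x[2] = -3

x = [1, -2, -3]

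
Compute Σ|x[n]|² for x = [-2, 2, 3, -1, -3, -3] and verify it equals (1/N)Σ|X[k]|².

Time domain:
Σ|x[n]|² = |-2|² + |2|² + |3|² + |-1|² + |-3|² + |-3|² = 36.0000

Frequency domain:
(1/6)Σ|X[k]|² = (1/6)(|-4|² + |-1.5000-9.5263i|² + |-2.5000+0.8660i|² + |0|² + |-2.5000-0.8660i|² + |-1.5000+9.5263i|²) = (1/6)·216.0000 = 36.0000

Both sides agree, confirming Parseval's theorem.

Σ|x[n]|² = (1/N)Σ|X[k]|² = 36.0000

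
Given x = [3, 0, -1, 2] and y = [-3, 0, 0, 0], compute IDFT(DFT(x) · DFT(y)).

(x ⊛ y)[n] = Σ(m=0 to 3) x[m] · y[(n-m) mod 4]

Computing each output sample:
(x ⊛ y)[0] = -9
(x ⊛ y)[1] = 0
(x ⊛ y)[2] = 3
(x ⊛ y)[3] = -6

x ⊛ y = [-9, 0, 3, -6]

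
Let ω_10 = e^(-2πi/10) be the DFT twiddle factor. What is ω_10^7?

ω_10^7 = e^(-2πi·7/10)
= cos(-2π·7/10) + i·sin(-2π·7/10)
= cos(-14π/10) + i·sin(-14π/10)

ω_10^7 = cos(-14π/10) + i·sin(-14π/10) = -0.3090+0.9511i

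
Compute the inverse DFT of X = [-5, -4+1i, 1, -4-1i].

x[n] = (1/4) Σ(k=0 to 3) X[k] · e^(2πikn/4)

Computing each x[n]:
x[0] = -3
x[1] = -2
x[2] = 1
x[3] = -1

x = [-3, -2, 1, -1]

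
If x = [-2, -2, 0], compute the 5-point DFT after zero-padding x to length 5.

Original 3-point DFT: [-4, -1.0000+1.7321i, -1.0000-1.7321i]
Zero-padded 5-point DFT provides frequency interpolation.

DFT_5([x, 0, ...]) = [-4, -2.6180+1.9021i, -0.3820+1.1756i, -0.3820-1.1756i, -2.6180-1.9021i]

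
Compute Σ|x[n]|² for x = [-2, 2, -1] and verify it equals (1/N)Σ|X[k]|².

Time domain:
Σ|x[n]|² = |-2|² + |2|² + |-1|² = 9.0000

Frequency domain:
(1/3)Σ|X[k]|² = (1/3)(|-1|² + |-2.5000-2.5981i|² + |-2.5000+2.5981i|²) = (1/3)·27.0000 = 9.0000

Both sides agree, confirming Parseval's theorem.

Σ|x[n]|² = (1/N)Σ|X[k]|² = 9.0000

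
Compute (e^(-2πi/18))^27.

Since ω_18^18 = 1, powers reduce modulo 18.
27 mod 18 = 9
So ω_18^27 = ω_18^9 = e^(-2πi·9/18)

ω_18^27 = ω_18^9 = -1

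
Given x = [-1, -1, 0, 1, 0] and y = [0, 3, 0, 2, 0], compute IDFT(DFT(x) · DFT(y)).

(x ⊛ y)[n] = Σ(m=0 to 4) x[m] · y[(n-m) mod 5]

Computing each output sample:
(x ⊛ y)[0] = 0
(x ⊛ y)[1] = -1
(x ⊛ y)[2] = -3
(x ⊛ y)[3] = -2
(x ⊛ y)[4] = 1

x ⊛ y = [0, -1, -3, -2, 1]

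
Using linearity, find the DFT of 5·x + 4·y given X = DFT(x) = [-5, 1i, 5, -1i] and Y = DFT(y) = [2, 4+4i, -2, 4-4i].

By linearity: DFT(5x + 4y) = 5·DFT(x) + 4·DFT(y)
= 5·[-5, 1i, 5, -1i] + 4·[2, 4+4i, -2, 4-4i]

Computing element-wise:
Z[0] = 5·(-5) + 4·(2) = -17
Z[1] = 5·(1i) + 4·(4+4i) = 16+21i
Z[2] = 5·(5) + 4·(-2) = 17
Z[3] = 5·(-1i) + 4·(4-4i) = 16-21i

DFT(5x + 4y) = 5·X + 4·Y = [-17, 16+21i, 17, 16-21i]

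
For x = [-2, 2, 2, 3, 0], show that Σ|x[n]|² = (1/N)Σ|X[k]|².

Time domain:
Σ|x[n]|² = |-2|² + |2|² + |2|² + |3|² + |0|² = 21.0000

Frequency domain:
(1/5)Σ|X[k]|² = (1/5)(|5|² + |-5.4271-1.3143i|² + |-2.0729-2.1266i|² + |-2.0729+2.1266i|² + |-5.4271+1.3143i|²) = (1/5)·105.0000 = 21.0000

Both sides agree, confirming Parseval's theorem.

Σ|x[n]|² = (1/N)Σ|X[k]|² = 21.0000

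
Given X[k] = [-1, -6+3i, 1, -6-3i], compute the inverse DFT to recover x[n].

x[n] = (1/4) Σ(k=0 to 3) X[k] · e^(2πikn/4)

Computing each x[n]:
x[0] = -3
x[1] = -2
x[2] = 3
x[3] = 1

x = [-3, -2, 3, 1]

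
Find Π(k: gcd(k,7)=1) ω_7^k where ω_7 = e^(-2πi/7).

The primitive 7th roots of unity are ω_7^k for k coprime to 7: k ∈ {1, 2, 3, 4, 5, 6}
Their product equals the constant term of the cyclotomic polynomial Φ_7(x) up to sign.
For n ≥ 3, the product of all primitive nth roots of unity is 1. (For n=1 it is 1; for n=2 it is -1.)

1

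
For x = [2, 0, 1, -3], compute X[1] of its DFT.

X[1] = Σ(n=0 to 3) x[n] · ω_4^(1n) where ω_4 = e^(-2πi/4)
= (2)·ω_4^0 + (0)·ω_4^1 + (1)·ω_4^2 + (-3)·ω_4^3

X[1] = 1-3i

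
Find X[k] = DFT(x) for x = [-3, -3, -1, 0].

X[k] = Σ(n=0 to 3) x[n] · ω_4^(nk)
where ω_4 = e^(-2πi/4)

Computing each X[k]:
X[0] = -7
X[1] = -2+3i
X[2] = -1
X[3] = -2-3i

X = [-7, -2+3i, -1, -2-3i]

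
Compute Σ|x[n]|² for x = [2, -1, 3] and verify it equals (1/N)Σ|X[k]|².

Time domain:
Σ|x[n]|² = |2|² + |-1|² + |3|² = 14.0000

Frequency domain:
(1/3)Σ|X[k]|² = (1/3)(|4|² + |1.0000+3.4641i|² + |1.0000-3.4641i|²) = (1/3)·42.0000 = 14.0000

Both sides agree, confirming Parseval's theorem.

Σ|x[n]|² = (1/N)Σ|X[k]|² = 14.0000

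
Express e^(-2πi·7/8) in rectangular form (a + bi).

ω_8^7 = e^(-2πi·7/8)
= cos(-2π·7/8) + i·sin(-2π·7/8)
= cos(-14π/8) + i·sin(-14π/8)

ω_8^7 = cos(-14π/8) + i·sin(-14π/8) = 0.7071+0.7071i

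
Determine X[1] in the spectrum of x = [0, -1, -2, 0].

X[1] = Σ(n=0 to 3) x[n] · ω_4^(1n) where ω_4 = e^(-2πi/4)
= (0)·ω_4^0 + (-1)·ω_4^1 + (-2)·ω_4^2 + (0)·ω_4^3

X[1] = 2+1i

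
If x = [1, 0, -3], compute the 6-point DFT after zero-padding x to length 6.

Original 3-point DFT: [-2, 2.5000-2.5981i, 2.5000+2.5981i]
Zero-padded 6-point DFT provides frequency interpolation.

DFT_6([x, 0, ...]) = [-2, 2.5000+2.5981i, 2.5000-2.5981i, -2, 2.5000+2.5981i, 2.5000-2.5981i]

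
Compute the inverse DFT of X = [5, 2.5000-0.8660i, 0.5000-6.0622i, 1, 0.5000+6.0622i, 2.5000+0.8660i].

x[n] = (1/6) Σ(k=0 to 5) X[k] · e^(2πikn/6)

Computing each x[n]:
x[0] = 2
x[1] = 3
x[2] = -1
x[3] = 0
x[4] = 2
x[5] = -1

x = [2, 3, -1, 0, 2, -1]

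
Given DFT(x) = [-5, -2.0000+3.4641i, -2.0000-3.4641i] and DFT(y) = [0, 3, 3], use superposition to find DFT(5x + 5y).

By linearity: DFT(5x + 5y) = 5·DFT(x) + 5·DFT(y)
= 5·[-5, -2.0000+3.4641i, -2.0000-3.4641i] + 5·[0, 3, 3]

Computing element-wise:
Z[0] = 5·(-5) + 5·(0) = -25
Z[1] = 5·(-2.0000+3.4641i) + 5·(3) = 5.0000+17.3205i
Z[2] = 5·(-2.0000-3.4641i) + 5·(3) = 5.0000-17.3205i

DFT(5x + 5y) = 5·X + 5·Y = [-25, 5.0000+17.3205i, 5.0000-17.3205i]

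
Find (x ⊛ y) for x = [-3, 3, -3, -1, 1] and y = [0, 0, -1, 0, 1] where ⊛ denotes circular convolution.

(x ⊛ y)[n] = Σ(m=0 to 4) x[m] · y[(n-m) mod 5]

Computing each output sample:
(x ⊛ y)[0] = 4
(x ⊛ y)[1] = -4
(x ⊛ y)[2] = 2
(x ⊛ y)[3] = -2
(x ⊛ y)[4] = 0

x ⊛ y = [4, -4, 2, -2, 0]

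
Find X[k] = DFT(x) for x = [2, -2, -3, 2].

X[k] = Σ(n=0 to 3) x[n] · ω_4^(nk)
where ω_4 = e^(-2πi/4)

Computing each X[k]:
X[0] = -1
X[1] = 5+4i
X[2] = -1
X[3] = 5-4i

X = [-1, 5+4i, -1, 5-4i]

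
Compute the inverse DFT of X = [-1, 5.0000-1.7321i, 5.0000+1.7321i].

x[n] = (1/3) Σ(k=0 to 2) X[k] · e^(2πikn/3)

Computing each x[n]:
x[0] = 3
x[1] = -1
x[2] = -3

x = [3, -1, -3]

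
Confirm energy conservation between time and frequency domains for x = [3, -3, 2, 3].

Time domain:
Σ|x[n]|² = |3|² + |-3|² + |2|² + |3|² = 31.0000

Frequency domain:
(1/4)Σ|X[k]|² = (1/4)(|5|² + |1+6i|² + |5|² + |1-6i|²) = (1/4)·124.0000 = 31.0000

Both sides agree, confirming Parseval's theorem.

Σ|x[n]|² = (1/N)Σ|X[k]|² = 31.0000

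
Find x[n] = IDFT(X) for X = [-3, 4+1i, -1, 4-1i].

x[n] = (1/4) Σ(k=0 to 3) X[k] · e^(2πikn/4)

Computing each x[n]:
x[0] = 1
x[1] = -1
x[2] = -3
x[3] = 0

x = [1, -1, -3, 0]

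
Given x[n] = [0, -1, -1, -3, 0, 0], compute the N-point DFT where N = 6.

X[k] = Σ(n=0 to 5) x[n] · ω_6^(nk)
where ω_6 = e^(-2πi/6)

Computing each X[k]:
X[0] = -5
X[1] = 3.0000+1.7321i
X[2] = -2
X[3] = 3
X[4] = -2
X[5] = 3.0000-1.7321i

X = [-5, 3.0000+1.7321i, -2, 3, -2, 3.0000-1.7321i]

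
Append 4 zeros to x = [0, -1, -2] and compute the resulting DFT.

Original 3-point DFT: [-3, 1.5000-0.8660i, 1.5000+0.8660i]
Zero-padded 7-point DFT provides frequency interpolation.

DFT_7([x, 0, ...]) = [-3, -0.1784+2.7317i, 2.0245+0.1072i, -0.3460-1.1298i, -0.3460+1.1298i, 2.0245-0.1072i, -0.1784-2.7317i]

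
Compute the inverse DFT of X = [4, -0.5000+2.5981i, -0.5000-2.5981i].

x[n] = (1/3) Σ(k=0 to 2) X[k] · e^(2πikn/3)

Computing each x[n]:
x[0] = 1
x[1] = 0
x[2] = 3

x = [1, 0, 3]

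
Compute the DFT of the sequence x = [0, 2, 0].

X[k] = Σ(n=0 to 2) x[n] · ω_3^(nk)
where ω_3 = e^(-2πi/3)

Computing each X[k]:
X[0] = 2
X[1] = -1.0000-1.7321i
X[2] = -1.0000+1.7321i

X = [2, -1.0000-1.7321i, -1.0000+1.7321i]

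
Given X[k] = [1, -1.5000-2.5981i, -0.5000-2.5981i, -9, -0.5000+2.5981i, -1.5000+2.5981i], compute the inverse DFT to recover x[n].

x[n] = (1/6) Σ(k=0 to 5) X[k] · e^(2πikn/6)

Computing each x[n]:
x[0] = -2
x[1] = 3
x[2] = -1
x[3] = 2
x[4] = -1
x[5] = 0

x = [-2, 3, -1, 2, -1, 0]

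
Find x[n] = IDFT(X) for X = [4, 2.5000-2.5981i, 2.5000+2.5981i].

x[n] = (1/3) Σ(k=0 to 2) X[k] · e^(2πikn/3)

Computing each x[n]:
x[0] = 3
x[1] = 2
x[2] = -1

x = [3, 2, -1]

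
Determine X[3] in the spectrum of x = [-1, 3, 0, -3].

X[3] = Σ(n=0 to 3) x[n] · ω_4^(3n) where ω_4 = e^(-2πi/4)
= (-1)·ω_4^0 + (3)·ω_4^3 + (0)·ω_4^6 + (-3)·ω_4^9

X[3] = -1+6i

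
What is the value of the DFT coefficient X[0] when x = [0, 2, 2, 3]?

X[0] = Σ(n=0 to 3) x[n] · ω_4^0 = Σ x[n]
= (0) + (2) + (2) + (3)

X[0] = 7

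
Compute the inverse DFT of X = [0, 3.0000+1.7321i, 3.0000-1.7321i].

x[n] = (1/3) Σ(k=0 to 2) X[k] · e^(2πikn/3)

Computing each x[n]:
x[0] = 2
x[1] = -2
x[2] = 0

x = [2, -2, 0]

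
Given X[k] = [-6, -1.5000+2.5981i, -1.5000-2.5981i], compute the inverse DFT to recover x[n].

x[n] = (1/3) Σ(k=0 to 2) X[k] · e^(2πikn/3)

Computing each x[n]:
x[0] = -3
x[1] = -3
x[2] = 0

x = [-3, -3, 0]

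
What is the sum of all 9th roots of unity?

Sum of all nth roots of unity equals 0 for n > 1 (geometric series with r ≠ 1).

0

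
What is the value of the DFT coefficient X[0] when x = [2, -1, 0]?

X[0] = Σ(n=0 to 2) x[n] · ω_3^0 = Σ x[n]
= (2) + (-1) + (0)

X[0] = 1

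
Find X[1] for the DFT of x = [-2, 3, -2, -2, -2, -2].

X[1] = Σ(n=0 to 5) x[n] · ω_6^(1n) where ω_6 = e^(-2πi/6)
= (-2)·ω_6^0 + (3)·ω_6^1 + (-2)·ω_6^2 + (-2)·ω_6^3 + (-2)·ω_6^4 + (-2)·ω_6^5

X[1] = 2.5000-4.3301i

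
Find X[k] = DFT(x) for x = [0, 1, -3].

X[k] = Σ(n=0 to 2) x[n] · ω_3^(nk)
where ω_3 = e^(-2πi/3)

Computing each X[k]:
X[0] = -2
X[1] = 1.0000-3.4641i
X[2] = 1.0000+3.4641i

X = [-2, 1.0000-3.4641i, 1.0000+3.4641i]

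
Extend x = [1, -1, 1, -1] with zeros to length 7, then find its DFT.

Original 4-point DFT: [0, 0, 4, 0]
Zero-padded 7-point DFT provides frequency interpolation.

DFT_7([x, 0, ...]) = [0, 1.0550+0.2408i, -0.3019+0.6270i, 2.7470+2.1906i, 2.7470-2.1906i, -0.3019-0.6270i, 1.0550-0.2408i]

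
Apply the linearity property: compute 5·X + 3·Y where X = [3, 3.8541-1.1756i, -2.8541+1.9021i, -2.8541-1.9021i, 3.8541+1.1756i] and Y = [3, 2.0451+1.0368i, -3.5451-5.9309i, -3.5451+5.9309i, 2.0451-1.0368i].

By linearity: DFT(5x + 3y) = 5·DFT(x) + 3·DFT(y)
= 5·[3, 3.8541-1.1756i, -2.8541+1.9021i, -2.8541-1.9021i, 3.8541+1.1756i] + 3·[3, 2.0451+1.0368i, -3.5451-5.9309i, -3.5451+5.9309i, 2.0451-1.0368i]

Computing element-wise:
Z[0] = 5·(3) + 3·(3) = 24
Z[1] = 5·(3.8541-1.1756i) + 3·(2.0451+1.0368i) = 25.4058-2.7676i
Z[2] = 5·(-2.8541+1.9021i) + 3·(-3.5451-5.9309i) = -24.9058-8.2822i
Z[3] = 5·(-2.8541-1.9021i) + 3·(-3.5451+5.9309i) = -24.9058+8.2822i
Z[4] = 5·(3.8541+1.1756i) + 3·(2.0451-1.0368i) = 25.4058+2.7676i

DFT(5x + 3y) = 5·X + 3·Y = [24, 25.4058-2.7676i, -24.9058-8.2822i, -24.9058+8.2822i, 25.4058+2.7676i]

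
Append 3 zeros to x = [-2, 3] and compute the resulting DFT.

Original 2-point DFT: [1, -5]
Zero-padded 5-point DFT provides frequency interpolation.

DFT_5([x, 0, ...]) = [1, -1.0729-2.8532i, -4.4271-1.7634i, -4.4271+1.7634i, -1.0729+2.8532i]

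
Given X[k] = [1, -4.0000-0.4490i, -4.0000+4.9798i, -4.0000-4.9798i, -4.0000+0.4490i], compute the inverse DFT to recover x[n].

x[n] = (1/5) Σ(k=0 to 4) X[k] · e^(2πikn/5)

Computing each x[n]:
x[0] = -3
x[1] = 0
x[2] = 3
x[3] = -1
x[4] = 2

x = [-3, 0, 3, -1, 2]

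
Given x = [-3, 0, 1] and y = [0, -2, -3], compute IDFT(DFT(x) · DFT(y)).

(x ⊛ y)[n] = Σ(m=0 to 2) x[m] · y[(n-m) mod 3]

Computing each output sample:
(x ⊛ y)[0] = -2
(x ⊛ y)[1] = 3
(x ⊛ y)[2] = 9

x ⊛ y = [-2, 3, 9]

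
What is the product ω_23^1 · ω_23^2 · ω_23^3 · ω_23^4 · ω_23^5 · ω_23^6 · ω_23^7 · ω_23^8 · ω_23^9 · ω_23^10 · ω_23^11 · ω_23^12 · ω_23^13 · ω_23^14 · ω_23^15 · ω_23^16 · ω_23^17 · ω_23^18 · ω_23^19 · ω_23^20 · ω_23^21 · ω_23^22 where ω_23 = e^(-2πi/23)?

The primitive 23rd roots of unity are ω_23^k for k coprime to 23: k ∈ {1, 2, 3, 4, 5, 6, 7, 8, 9, 10, 11, 12, 13, 14, 15, 16, 17, 18, 19, 20, 21, 22}
Their product equals the constant term of the cyclotomic polynomial Φ_23(x) up to sign.
For n ≥ 3, the product of all primitive nth roots of unity is 1. (For n=1 it is 1; for n=2 it is -1.)

1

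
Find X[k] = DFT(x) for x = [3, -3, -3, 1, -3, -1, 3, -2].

X[k] = Σ(n=0 to 7) x[n] · ω_8^(nk)
where ω_8 = e^(-2πi/8)

Computing each X[k]:
X[0] = -5
X[1] = 2.4645+5.2929i
X[2] = 3i
X[3] = 9.5355-6.7071i
X[4] = 5
X[5] = 9.5355+6.7071i
X[6] = -3i
X[7] = 2.4645-5.2929i

X = [-5, 2.4645+5.2929i, 3i, 9.5355-6.7071i, 5, 9.5355+6.7071i, -3i, 2.4645-5.2929i]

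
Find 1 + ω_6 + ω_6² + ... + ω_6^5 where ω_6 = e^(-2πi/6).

Sum of all nth roots of unity equals 0 for n > 1 (geometric series with r ≠ 1).

0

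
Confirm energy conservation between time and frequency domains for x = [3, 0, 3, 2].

Time domain:
Σ|x[n]|² = |3|² + |0|² + |3|² + |2|² = 22.0000

Frequency domain:
(1/4)Σ|X[k]|² = (1/4)(|8|² + |2i|² + |4|² + |-2i|²) = (1/4)·88.0000 = 22.0000

Both sides agree, confirming Parseval's theorem.

Σ|x[n]|² = (1/N)Σ|X[k]|² = 22.0000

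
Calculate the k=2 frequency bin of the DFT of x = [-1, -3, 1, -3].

X[2] = Σ(n=0 to 3) x[n] · ω_4^(2n) where ω_4 = e^(-2πi/4)
= (-1)·ω_4^0 + (-3)·ω_4^2 + (1)·ω_4^4 + (-3)·ω_4^6

X[2] = 6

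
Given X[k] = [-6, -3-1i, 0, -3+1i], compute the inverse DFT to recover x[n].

x[n] = (1/4) Σ(k=0 to 3) X[k] · e^(2πikn/4)

Computing each x[n]:
x[0] = -3
x[1] = -1
x[2] = 0
x[3] = -2

x = [-3, -1, 0, -2]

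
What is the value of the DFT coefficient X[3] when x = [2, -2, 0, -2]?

X[3] = Σ(n=0 to 3) x[n] · ω_4^(3n) where ω_4 = e^(-2πi/4)
= (2)·ω_4^0 + (-2)·ω_4^3 + (0)·ω_4^6 + (-2)·ω_4^9

X[3] = 2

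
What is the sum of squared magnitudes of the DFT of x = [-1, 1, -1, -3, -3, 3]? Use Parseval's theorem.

Parseval: Σ|x[n]|² = (1/N)Σ|X[k]|², so Σ|X[k]|² = N·Σ|x[n]|² = 6·30.0000

Σ|X[k]|² = N·Σ|x[n]|² = 6·30.0000 = 180.0000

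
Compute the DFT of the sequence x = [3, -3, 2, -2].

X[k] = Σ(n=0 to 3) x[n] · ω_4^(nk)
where ω_4 = e^(-2πi/4)

Computing each X[k]:
X[0] = 0
X[1] = 1+1i
X[2] = 10
X[3] = 1-1i

X = [0, 1+1i, 10, 1-1i]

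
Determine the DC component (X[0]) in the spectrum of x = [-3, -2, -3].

X[0] = Σ(n=0 to 2) x[n] · ω_3^0 = Σ x[n]
= (-3) + (-2) + (-3)

X[0] = -8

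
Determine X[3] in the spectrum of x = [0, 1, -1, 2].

X[3] = Σ(n=0 to 3) x[n] · ω_4^(3n) where ω_4 = e^(-2πi/4)
= (0)·ω_4^0 + (1)·ω_4^3 + (-1)·ω_4^6 + (2)·ω_4^9

X[3] = 1-1i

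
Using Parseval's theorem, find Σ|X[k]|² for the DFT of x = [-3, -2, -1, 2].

Parseval: Σ|x[n]|² = (1/N)Σ|X[k]|², so Σ|X[k]|² = N·Σ|x[n]|² = 4·18.0000

Σ|X[k]|² = N·Σ|x[n]|² = 4·18.0000 = 72.0000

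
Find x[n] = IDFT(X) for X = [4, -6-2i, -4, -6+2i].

x[n] = (1/4) Σ(k=0 to 3) X[k] · e^(2πikn/4)

Computing each x[n]:
x[0] = -3
x[1] = 3
x[2] = 3
x[3] = 1

x = [-3, 3, 3, 1]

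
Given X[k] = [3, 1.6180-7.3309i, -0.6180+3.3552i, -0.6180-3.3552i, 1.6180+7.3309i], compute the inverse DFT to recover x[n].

x[n] = (1/5) Σ(k=0 to 4) X[k] · e^(2πikn/5)

Computing each x[n]:
x[0] = 1
x[1] = 3
x[2] = 3
x[3] = -3
x[4] = -1

x = [1, 3, 3, -3, -1]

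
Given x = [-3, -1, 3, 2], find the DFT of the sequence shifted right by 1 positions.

Time shift by 1: X_shifted[k] = ω_4^(1k) · X[k]
Shifted x = [2, -3, -1, 3]

DFT(x[n-1]) = [1, 3+6i, 1, 3-6i]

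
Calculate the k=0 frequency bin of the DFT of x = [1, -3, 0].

X[0] = Σ(n=0 to 2) x[n] · ω_3^0 = Σ x[n]
= (1) + (-3) + (0)

X[0] = -2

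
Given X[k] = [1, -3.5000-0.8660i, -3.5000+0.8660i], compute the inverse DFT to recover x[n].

x[n] = (1/3) Σ(k=0 to 2) X[k] · e^(2πikn/3)

Computing each x[n]:
x[0] = -2
x[1] = 2
x[2] = 1

x = [-2, 2, 1]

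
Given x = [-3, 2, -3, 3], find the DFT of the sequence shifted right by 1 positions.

Time shift by 1: X_shifted[k] = ω_4^(1k) · X[k]
Shifted x = [3, -3, 2, -3]

DFT(x[n-1]) = [-1, 1, 11, 1]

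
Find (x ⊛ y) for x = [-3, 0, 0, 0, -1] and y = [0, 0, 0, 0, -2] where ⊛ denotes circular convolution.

(x ⊛ y)[n] = Σ(m=0 to 4) x[m] · y[(n-m) mod 5]

Computing each output sample:
(x ⊛ y)[0] = 0
(x ⊛ y)[1] = 0
(x ⊛ y)[2] = 0
(x ⊛ y)[3] = 2
(x ⊛ y)[4] = 6

x ⊛ y = [0, 0, 0, 2, 6]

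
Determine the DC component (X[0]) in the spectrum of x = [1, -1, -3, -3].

X[0] = Σ(n=0 to 3) x[n] · ω_4^0 = Σ x[n]
= (1) + (-1) + (-3) + (-3)

X[0] = -6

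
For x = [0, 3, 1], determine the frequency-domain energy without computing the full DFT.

Parseval: Σ|x[n]|² = (1/N)Σ|X[k]|², so Σ|X[k]|² = N·Σ|x[n]|² = 3·10.0000

Σ|X[k]|² = N·Σ|x[n]|² = 3·10.0000 = 30.0000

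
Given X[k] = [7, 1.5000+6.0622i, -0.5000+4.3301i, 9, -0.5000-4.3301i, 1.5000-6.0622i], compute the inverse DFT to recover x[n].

x[n] = (1/6) Σ(k=0 to 5) X[k] · e^(2πikn/6)

Computing each x[n]:
x[0] = 3
x[1] = -3
x[2] = 2
x[3] = -1
x[4] = 3
x[5] = 3

x = [3, -3, 2, -1, 3, 3]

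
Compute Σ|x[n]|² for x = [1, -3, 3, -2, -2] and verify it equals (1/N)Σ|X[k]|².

Time domain:
Σ|x[n]|² = |1|² + |-3|² + |3|² + |-2|² + |-2|² = 27.0000

Frequency domain:
(1/5)Σ|X[k]|² = (1/5)(|-3|² + |-1.3541-1.9879i|² + |5.3541+5.3431i|² + |5.3541-5.3431i|² + |-1.3541+1.9879i|²) = (1/5)·135.0000 = 27.0000

Both sides agree, confirming Parseval's theorem.

Σ|x[n]|² = (1/N)Σ|X[k]|² = 27.0000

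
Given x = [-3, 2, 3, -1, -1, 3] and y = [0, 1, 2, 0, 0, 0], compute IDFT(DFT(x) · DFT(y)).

(x ⊛ y)[n] = Σ(m=0 to 5) x[m] · y[(n-m) mod 6]

Computing each output sample:
(x ⊛ y)[0] = 1
(x ⊛ y)[1] = 3
(x ⊛ y)[2] = -4
(x ⊛ y)[3] = 7
(x ⊛ y)[4] = 5
(x ⊛ y)[5] = -3

x ⊛ y = [1, 3, -4, 7, 5, -3]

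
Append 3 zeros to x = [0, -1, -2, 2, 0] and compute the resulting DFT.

Original 5-point DFT: [-1, -0.3090+3.3022i, 0.8090-3.2164i, 0.8090+3.2164i, -0.3090-3.3022i]
Zero-padded 8-point DFT provides frequency interpolation.

DFT_8([x, 0, ...]) = [-1, -2.1213+1.2929i, 2+3i, 2.1213-2.7071i, -3, 2.1213+2.7071i, 2-3i, -2.1213-1.2929i]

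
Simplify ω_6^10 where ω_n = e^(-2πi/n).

Since ω_6^6 = 1, powers reduce modulo 6.
10 mod 6 = 4
So ω_6^10 = ω_6^4 = e^(-2πi·4/6)

ω_6^10 = ω_6^4 = -0.5000+0.8660i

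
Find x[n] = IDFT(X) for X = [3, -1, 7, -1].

x[n] = (1/4) Σ(k=0 to 3) X[k] · e^(2πikn/4)

Computing each x[n]:
x[0] = 2
x[1] = -1
x[2] = 3
x[3] = -1

x = [2, -1, 3, -1]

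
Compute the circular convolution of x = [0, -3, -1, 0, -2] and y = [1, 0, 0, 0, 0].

(x ⊛ y)[n] = Σ(m=0 to 4) x[m] · y[(n-m) mod 5]

Computing each output sample:
(x ⊛ y)[0] = 0
(x ⊛ y)[1] = -3
(x ⊛ y)[2] = -1
(x ⊛ y)[3] = 0
(x ⊛ y)[4] = -2

x ⊛ y = [0, -3, -1, 0, -2]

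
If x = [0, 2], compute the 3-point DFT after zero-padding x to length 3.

Original 2-point DFT: [2, -2]
Zero-padded 3-point DFT provides frequency interpolation.

DFT_3([x, 0, ...]) = [2, -1.0000-1.7321i, -1.0000+1.7321i]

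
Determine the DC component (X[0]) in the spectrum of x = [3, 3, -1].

X[0] = Σ(n=0 to 2) x[n] · ω_3^0 = Σ x[n]
= (3) + (3) + (-1)

X[0] = 5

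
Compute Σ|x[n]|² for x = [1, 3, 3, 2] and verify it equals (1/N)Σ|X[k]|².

Time domain:
Σ|x[n]|² = |1|² + |3|² + |3|² + |2|² = 23.0000

Frequency domain:
(1/4)Σ|X[k]|² = (1/4)(|9|² + |-2-1i|² + |-1|² + |-2+1i|²) = (1/4)·92.0000 = 23.0000

Both sides agree, confirming Parseval's theorem.

Σ|x[n]|² = (1/N)Σ|X[k]|² = 23.0000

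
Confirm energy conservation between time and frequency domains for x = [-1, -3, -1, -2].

Time domain:
Σ|x[n]|² = |-1|² + |-3|² + |-1|² + |-2|² = 15.0000

Frequency domain:
(1/4)Σ|X[k]|² = (1/4)(|-7|² + |1i|² + |3|² + |-1i|²) = (1/4)·60.0000 = 15.0000

Both sides agree, confirming Parseval's theorem.

Σ|x[n]|² = (1/N)Σ|X[k]|² = 15.0000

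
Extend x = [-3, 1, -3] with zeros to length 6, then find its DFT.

Original 3-point DFT: [-5, -2.0000-3.4641i, -2.0000+3.4641i]
Zero-padded 6-point DFT provides frequency interpolation.

DFT_6([x, 0, ...]) = [-5, -1.0000+1.7321i, -2.0000-3.4641i, -7, -2.0000+3.4641i, -1.0000-1.7321i]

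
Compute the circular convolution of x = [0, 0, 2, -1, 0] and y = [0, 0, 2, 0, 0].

(x ⊛ y)[n] = Σ(m=0 to 4) x[m] · y[(n-m) mod 5]

Computing each output sample:
(x ⊛ y)[0] = -2
(x ⊛ y)[1] = 0
(x ⊛ y)[2] = 0
(x ⊛ y)[3] = 0
(x ⊛ y)[4] = 4

x ⊛ y = [-2, 0, 0, 0, 4]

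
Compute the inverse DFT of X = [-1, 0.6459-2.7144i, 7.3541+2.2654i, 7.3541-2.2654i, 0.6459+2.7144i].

x[n] = (1/5) Σ(k=0 to 4) X[k] · e^(2πikn/5)

Computing each x[n]:
x[0] = 3
x[1] = -2
x[2] = 2
x[3] = -1
x[4] = -3

x = [3, -2, 2, -1, -3]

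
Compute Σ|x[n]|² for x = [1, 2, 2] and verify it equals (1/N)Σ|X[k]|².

Time domain:
Σ|x[n]|² = |1|² + |2|² + |2|² = 9.0000

Frequency domain:
(1/3)Σ|X[k]|² = (1/3)(|5|² + |-1|² + |-1|²) = (1/3)·27.0000 = 9.0000

Both sides agree, confirming Parseval's theorem.

Σ|x[n]|² = (1/N)Σ|X[k]|² = 9.0000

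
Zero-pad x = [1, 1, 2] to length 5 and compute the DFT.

Original 3-point DFT: [4, -0.5000+0.8660i, -0.5000-0.8660i]
Zero-padded 5-point DFT provides frequency interpolation.

DFT_5([x, 0, ...]) = [4, -0.3090-2.1266i, 0.8090+1.3143i, 0.8090-1.3143i, -0.3090+2.1266i]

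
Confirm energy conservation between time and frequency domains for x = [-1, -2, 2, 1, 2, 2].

Time domain:
Σ|x[n]|² = |-1|² + |-2|² + |2|² + |1|² + |2|² + |2|² = 18.0000

Frequency domain:
(1/6)Σ|X[k]|² = (1/6)(|4|² + |-4.0000+3.4641i|² + |-2.0000+3.4641i|² + |2|² + |-2.0000-3.4641i|² + |-4.0000-3.4641i|²) = (1/6)·108.0000 = 18.0000

Both sides agree, confirming Parseval's theorem.

Σ|x[n]|² = (1/N)Σ|X[k]|² = 18.0000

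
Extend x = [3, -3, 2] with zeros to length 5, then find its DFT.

Original 3-point DFT: [2, 3.5000+4.3301i, 3.5000-4.3301i]
Zero-padded 5-point DFT provides frequency interpolation.

DFT_5([x, 0, ...]) = [2, 0.4549+1.6776i, 6.0451+3.6655i, 6.0451-3.6655i, 0.4549-1.6776i]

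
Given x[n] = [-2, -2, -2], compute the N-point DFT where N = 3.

X[k] = Σ(n=0 to 2) x[n] · ω_3^(nk)
where ω_3 = e^(-2πi/3)

Computing each X[k]:
X[0] = -6
X[1] = 0
X[2] = 0

X = [-6, 0, 0]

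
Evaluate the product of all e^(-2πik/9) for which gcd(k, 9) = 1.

The primitive 9th roots of unity are ω_9^k for k coprime to 9: k ∈ {1, 2, 4, 5, 7, 8}
Their product equals the constant term of the cyclotomic polynomial Φ_9(x) up to sign.
For n ≥ 3, the product of all primitive nth roots of unity is 1. (For n=1 it is 1; for n=2 it is -1.)

1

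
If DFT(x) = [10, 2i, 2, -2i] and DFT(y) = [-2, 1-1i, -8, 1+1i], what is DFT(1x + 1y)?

By linearity: DFT(1x + 1y) = 1·DFT(x) + 1·DFT(y)
= 1·[10, 2i, 2, -2i] + 1·[-2, 1-1i, -8, 1+1i]

Computing element-wise:
Z[0] = 1·(10) + 1·(-2) = 8
Z[1] = 1·(2i) + 1·(1-1i) = 1+1i
Z[2] = 1·(2) + 1·(-8) = -6
Z[3] = 1·(-2i) + 1·(1+1i) = 1-1i

DFT(1x + 1y) = 1·X + 1·Y = [8, 1+1i, -6, 1-1i]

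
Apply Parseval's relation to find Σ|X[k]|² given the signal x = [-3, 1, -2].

Parseval: Σ|x[n]|² = (1/N)Σ|X[k]|², so Σ|X[k]|² = N·Σ|x[n]|² = 3·14.0000

Σ|X[k]|² = N·Σ|x[n]|² = 3·14.0000 = 42.0000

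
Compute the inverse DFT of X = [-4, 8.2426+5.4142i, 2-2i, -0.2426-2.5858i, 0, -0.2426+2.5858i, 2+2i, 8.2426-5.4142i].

x[n] = (1/8) Σ(k=0 to 7) X[k] · e^(2πikn/8)

Computing each x[n]:
x[0] = 2
x[1] = 1
x[2] = -3
x[3] = -3
x[4] = -2
x[5] = -1
x[6] = 1
x[7] = 1

x = [2, 1, -3, -3, -2, -1, 1, 1]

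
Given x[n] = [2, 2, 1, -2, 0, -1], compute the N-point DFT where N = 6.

X[k] = Σ(n=0 to 5) x[n] · ω_6^(nk)
where ω_6 = e^(-2πi/6)

Computing each X[k]:
X[0] = 2
X[1] = 4.0000-3.4641i
X[2] = -1.0000-1.7321i
X[3] = 4
X[4] = -1.0000+1.7321i
X[5] = 4.0000+3.4641i

X = [2, 4.0000-3.4641i, -1.0000-1.7321i, 4, -1.0000+1.7321i, 4.0000+3.4641i]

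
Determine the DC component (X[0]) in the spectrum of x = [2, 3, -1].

X[0] = Σ(n=0 to 2) x[n] · ω_3^0 = Σ x[n]
= (2) + (3) + (-1)

X[0] = 4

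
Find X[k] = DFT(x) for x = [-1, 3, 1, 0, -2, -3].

X[k] = Σ(n=0 to 5) x[n] · ω_6^(nk)
where ω_6 = e^(-2πi/6)

Computing each X[k]:
X[0] = -2
X[1] = -0.5000-7.7942i
X[2] = -0.5000-2.5981i
X[3] = -2
X[4] = -0.5000+2.5981i
X[5] = -0.5000+7.7942i

X = [-2, -0.5000-7.7942i, -0.5000-2.5981i, -2, -0.5000+2.5981i, -0.5000+7.7942i]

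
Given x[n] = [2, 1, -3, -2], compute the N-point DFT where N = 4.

X[k] = Σ(n=0 to 3) x[n] · ω_4^(nk)
where ω_4 = e^(-2πi/4)

Computing each X[k]:
X[0] = -2
X[1] = 5-3i
X[2] = 0
X[3] = 5+3i

X = [-2, 5-3i, 0, 5+3i]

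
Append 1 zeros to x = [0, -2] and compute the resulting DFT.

Original 2-point DFT: [-2, 2]
Zero-padded 3-point DFT provides frequency interpolation.

DFT_3([x, 0, ...]) = [-2, 1.0000+1.7321i, 1.0000-1.7321i]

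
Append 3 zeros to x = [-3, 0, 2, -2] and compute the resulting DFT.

Original 4-point DFT: [-3, -5-2i, 1, -5+2i]
Zero-padded 7-point DFT provides frequency interpolation.

DFT_7([x, 0, ...]) = [-3, -1.6431-1.0821i, -6.0489-0.6959i, -1.3080+3.5135i, -1.3080-3.5135i, -6.0489+0.6959i, -1.6431+1.0821i]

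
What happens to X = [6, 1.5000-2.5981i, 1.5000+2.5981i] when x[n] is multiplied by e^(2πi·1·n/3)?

Modulation property: DFT(ω_3^(-1n)·x[n]) = X[(k-1) mod 3], so circularly shift X by 1 positions.

X[k-1] = [1.5000+2.5981i, 6, 1.5000-2.5981i]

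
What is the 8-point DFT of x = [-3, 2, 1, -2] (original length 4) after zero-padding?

Original 4-point DFT: [-2, -4-4i, -2, -4+4i]
Zero-padded 8-point DFT provides frequency interpolation.

DFT_8([x, 0, ...]) = [-2, -0.1716-1.0000i, -4-4i, -5.8284+1.0000i, -2, -5.8284-1.0000i, -4+4i, -0.1716+1.0000i]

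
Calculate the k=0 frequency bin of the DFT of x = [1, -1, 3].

X[0] = Σ(n=0 to 2) x[n] · ω_3^0 = Σ x[n]
= (1) + (-1) + (3)

X[0] = 3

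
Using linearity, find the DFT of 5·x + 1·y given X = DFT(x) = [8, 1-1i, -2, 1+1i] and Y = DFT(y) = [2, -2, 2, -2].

By linearity: DFT(5x + 1y) = 5·DFT(x) + 1·DFT(y)
= 5·[8, 1-1i, -2, 1+1i] + 1·[2, -2, 2, -2]

Computing element-wise:
Z[0] = 5·(8) + 1·(2) = 42
Z[1] = 5·(1-1i) + 1·(-2) = 3-5i
Z[2] = 5·(-2) + 1·(2) = -8
Z[3] = 5·(1+1i) + 1·(-2) = 3+5i

DFT(5x + 1y) = 5·X + 1·Y = [42, 3-5i, -8, 3+5i]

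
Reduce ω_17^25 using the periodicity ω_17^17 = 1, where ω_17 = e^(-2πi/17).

Since ω_17^17 = 1, powers reduce modulo 17.
25 mod 17 = 8
So ω_17^25 = ω_17^8 = e^(-2πi·8/17)

ω_17^25 = ω_17^8 = -0.9830-0.1837i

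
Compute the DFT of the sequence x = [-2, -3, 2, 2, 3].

X[k] = Σ(n=0 to 4) x[n] · ω_5^(nk)
where ω_5 = e^(-2πi/5)

Computing each X[k]:
X[0] = 2
X[1] = -5.2361+5.7063i
X[2] = -0.7639+3.5267i
X[3] = -0.7639-3.5267i
X[4] = -5.2361-5.7063i

X = [2, -5.2361+5.7063i, -0.7639+3.5267i, -0.7639-3.5267i, -5.2361-5.7063i]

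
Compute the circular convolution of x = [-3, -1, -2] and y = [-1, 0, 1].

(x ⊛ y)[n] = Σ(m=0 to 2) x[m] · y[(n-m) mod 3]

Computing each output sample:
(x ⊛ y)[0] = 2
(x ⊛ y)[1] = -1
(x ⊛ y)[2] = -1

x ⊛ y = [2, -1, -1]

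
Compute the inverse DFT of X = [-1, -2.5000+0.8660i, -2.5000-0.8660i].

x[n] = (1/3) Σ(k=0 to 2) X[k] · e^(2πikn/3)

Computing each x[n]:
x[0] = -2
x[1] = 0
x[2] = 1

x = [-2, 0, 1]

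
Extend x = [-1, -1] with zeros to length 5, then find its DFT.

Original 2-point DFT: [-2, 0]
Zero-padded 5-point DFT provides frequency interpolation.

DFT_5([x, 0, ...]) = [-2, -1.3090+0.9511i, -0.1910+0.5878i, -0.1910-0.5878i, -1.3090-0.9511i]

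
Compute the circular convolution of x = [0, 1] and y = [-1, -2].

(x ⊛ y)[n] = Σ(m=0 to 1) x[m] · y[(n-m) mod 2]

Computing each output sample:
(x ⊛ y)[0] = -2
(x ⊛ y)[1] = -1

x ⊛ y = [-2, -1]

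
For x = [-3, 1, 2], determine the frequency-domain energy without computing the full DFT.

Parseval: Σ|x[n]|² = (1/N)Σ|X[k]|², so Σ|X[k]|² = N·Σ|x[n]|² = 3·14.0000

Σ|X[k]|² = N·Σ|x[n]|² = 3·14.0000 = 42.0000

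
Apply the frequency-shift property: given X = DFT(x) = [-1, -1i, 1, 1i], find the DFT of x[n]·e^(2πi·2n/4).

Modulation property: DFT(ω_4^(-2n)·x[n]) = X[(k-2) mod 4], so circularly shift X by 2 positions.

X[k-2] = [1, 1i, -1, -1i]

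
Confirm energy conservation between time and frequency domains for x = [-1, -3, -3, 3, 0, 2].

Time domain:
Σ|x[n]|² = |-1|² + |-3|² + |-3|² + |3|² + |0|² + |2|² = 32.0000

Frequency domain:
(1/6)Σ|X[k]|² = (1/6)(|-2|² + |-3.0000+6.9282i|² + |4.0000+1.7321i|² + |-6|² + |4.0000-1.7321i|² + |-3.0000-6.9282i|²) = (1/6)·192.0000 = 32.0000

Both sides agree, confirming Parseval's theorem.

Σ|x[n]|² = (1/N)Σ|X[k]|² = 32.0000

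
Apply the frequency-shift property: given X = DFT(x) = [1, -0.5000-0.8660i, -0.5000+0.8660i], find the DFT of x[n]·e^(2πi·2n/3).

Modulation property: DFT(ω_3^(-2n)·x[n]) = X[(k-2) mod 3], so circularly shift X by 2 positions.

X[k-2] = [-0.5000-0.8660i, -0.5000+0.8660i, 1]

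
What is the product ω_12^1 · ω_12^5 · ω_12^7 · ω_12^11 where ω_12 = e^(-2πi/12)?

The primitive 12th roots of unity are ω_12^k for k coprime to 12: k ∈ {1, 5, 7, 11}
Their product equals the constant term of the cyclotomic polynomial Φ_12(x) up to sign.
For n ≥ 3, the product of all primitive nth roots of unity is 1. (For n=1 it is 1; for n=2 it is -1.)

1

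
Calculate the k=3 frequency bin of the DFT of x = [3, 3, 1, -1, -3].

X[3] = Σ(n=0 to 4) x[n] · ω_5^(3n) where ω_5 = e^(-2πi/5)
= (3)·ω_5^0 + (3)·ω_5^3 + (1)·ω_5^6 + (-1)·ω_5^9 + (-3)·ω_5^12

X[3] = 3.0000+1.6246i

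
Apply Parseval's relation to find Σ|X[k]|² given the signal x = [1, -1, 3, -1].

Parseval: Σ|x[n]|² = (1/N)Σ|X[k]|², so Σ|X[k]|² = N·Σ|x[n]|² = 4·12.0000

Σ|X[k]|² = N·Σ|x[n]|² = 4·12.0000 = 48.0000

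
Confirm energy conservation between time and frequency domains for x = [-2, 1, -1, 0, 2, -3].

Time domain:
Σ|x[n]|² = |-2|² + |1|² + |-1|² + |0|² + |2|² + |-3|² = 19.0000

Frequency domain:
(1/6)Σ|X[k]|² = (1/6)(|-3|² + |-3.5000-0.8660i|² + |-1.5000-6.0622i|² + |1|² + |-1.5000+6.0622i|² + |-3.5000+0.8660i|²) = (1/6)·114.0000 = 19.0000

Both sides agree, confirming Parseval's theorem.

Σ|x[n]|² = (1/N)Σ|X[k]|² = 19.0000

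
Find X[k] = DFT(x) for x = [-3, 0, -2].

X[k] = Σ(n=0 to 2) x[n] · ω_3^(nk)
where ω_3 = e^(-2πi/3)

Computing each X[k]:
X[0] = -5
X[1] = -2.0000-1.7321i
X[2] = -2.0000+1.7321i

X = [-5, -2.0000-1.7321i, -2.0000+1.7321i]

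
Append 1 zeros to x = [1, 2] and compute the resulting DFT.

Original 2-point DFT: [3, -1]
Zero-padded 3-point DFT provides frequency interpolation.

DFT_3([x, 0, ...]) = [3, -1.7321i, 1.7321i]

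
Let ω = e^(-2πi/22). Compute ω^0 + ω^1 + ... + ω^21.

Sum of all nth roots of unity equals 0 for n > 1 (geometric series with r ≠ 1).

0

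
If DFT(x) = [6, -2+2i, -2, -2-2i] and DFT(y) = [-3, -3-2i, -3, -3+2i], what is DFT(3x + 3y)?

By linearity: DFT(3x + 3y) = 3·DFT(x) + 3·DFT(y)
= 3·[6, -2+2i, -2, -2-2i] + 3·[-3, -3-2i, -3, -3+2i]

Computing element-wise:
Z[0] = 3·(6) + 3·(-3) = 9
Z[1] = 3·(-2+2i) + 3·(-3-2i) = -15
Z[2] = 3·(-2) + 3·(-3) = -15
Z[3] = 3·(-2-2i) + 3·(-3+2i) = -15

DFT(3x + 3y) = 3·X + 3·Y = [9, -15, -15, -15]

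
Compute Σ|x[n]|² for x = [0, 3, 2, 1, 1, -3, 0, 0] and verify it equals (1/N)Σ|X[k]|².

Time domain:
Σ|x[n]|² = |0|² + |3|² + |2|² + |1|² + |1|² + |-3|² + |0|² + |0|² = 24.0000

Frequency domain:
(1/8)Σ|X[k]|² = (1/8)(|4|² + |2.5355-6.9497i|² + |-1+1i|² + |-4.5355-2.9497i|² + |2|² + |-4.5355+2.9497i|² + |-1-1i|² + |2.5355+6.9497i|²) = (1/8)·192.0000 = 24.0000

Both sides agree, confirming Parseval's theorem.

Σ|x[n]|² = (1/N)Σ|X[k]|² = 24.0000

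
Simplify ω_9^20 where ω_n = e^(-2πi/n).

Since ω_9^9 = 1, powers reduce modulo 9.
20 mod 9 = 2
So ω_9^20 = ω_9^2 = e^(-2πi·2/9)

ω_9^20 = ω_9^2 = 0.1736-0.9848i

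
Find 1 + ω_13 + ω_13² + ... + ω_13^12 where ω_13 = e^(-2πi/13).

Sum of all nth roots of unity equals 0 for n > 1 (geometric series with r ≠ 1).

0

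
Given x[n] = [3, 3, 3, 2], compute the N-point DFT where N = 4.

X[k] = Σ(n=0 to 3) x[n] · ω_4^(nk)
where ω_4 = e^(-2πi/4)

Computing each X[k]:
X[0] = 11
X[1] = -1i
X[2] = 1
X[3] = 1i

X = [11, -1i, 1, 1i]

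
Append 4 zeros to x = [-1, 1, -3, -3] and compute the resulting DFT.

Original 4-point DFT: [-6, 2-4i, -2, 2+4i]
Zero-padded 8-point DFT provides frequency interpolation.

DFT_8([x, 0, ...]) = [-6, 1.8284+4.4142i, 2-4i, -3.8284-1.5858i, -2, -3.8284+1.5858i, 2+4i, 1.8284-4.4142i]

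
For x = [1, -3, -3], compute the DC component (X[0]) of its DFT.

X[0] = Σ(n=0 to 2) x[n] · ω_3^0 = Σ x[n]
= (1) + (-3) + (-3)

X[0] = -5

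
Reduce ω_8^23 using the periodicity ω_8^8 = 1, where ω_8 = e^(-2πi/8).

Since ω_8^8 = 1, powers reduce modulo 8.
23 mod 8 = 7
So ω_8^23 = ω_8^7 = e^(-2πi·7/8)

ω_8^23 = ω_8^7 = 0.7071+0.7071i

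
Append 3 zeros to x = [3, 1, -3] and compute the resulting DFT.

Original 3-point DFT: [1, 4.0000-3.4641i, 4.0000+3.4641i]
Zero-padded 6-point DFT provides frequency interpolation.

DFT_6([x, 0, ...]) = [1, 5.0000+1.7321i, 4.0000-3.4641i, -1, 4.0000+3.4641i, 5.0000-1.7321i]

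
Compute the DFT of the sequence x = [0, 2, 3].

X[k] = Σ(n=0 to 2) x[n] · ω_3^(nk)
where ω_3 = e^(-2πi/3)

Computing each X[k]:
X[0] = 5
X[1] = -2.5000+0.8660i
X[2] = -2.5000-0.8660i

X = [5, -2.5000+0.8660i, -2.5000-0.8660i]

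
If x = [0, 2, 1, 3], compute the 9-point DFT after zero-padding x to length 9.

Original 4-point DFT: [6, -1+1i, -4, -1-1i]
Zero-padded 9-point DFT provides frequency interpolation.

DFT_9([x, 0, ...]) = [6, 0.2057-4.8685i, -2.0924+0.2864i, 1.5000-0.8660i, -2.6133-2.6393i, -2.6133+2.6393i, 1.5000+0.8660i, -2.0924-0.2864i, 0.2057+4.8685i]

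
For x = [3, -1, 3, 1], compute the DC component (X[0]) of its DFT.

X[0] = Σ(n=0 to 3) x[n] · ω_4^0 = Σ x[n]
= (3) + (-1) + (3) + (1)

X[0] = 6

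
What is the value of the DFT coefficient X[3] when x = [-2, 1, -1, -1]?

X[3] = Σ(n=0 to 3) x[n] · ω_4^(3n) where ω_4 = e^(-2πi/4)
= (-2)·ω_4^0 + (1)·ω_4^3 + (-1)·ω_4^6 + (-1)·ω_4^9

X[3] = -1+2i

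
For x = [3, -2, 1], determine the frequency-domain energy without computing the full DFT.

Parseval: Σ|x[n]|² = (1/N)Σ|X[k]|², so Σ|X[k]|² = N·Σ|x[n]|² = 3·14.0000

Σ|X[k]|² = N·Σ|x[n]|² = 3·14.0000 = 42.0000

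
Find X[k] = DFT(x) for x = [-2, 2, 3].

X[k] = Σ(n=0 to 2) x[n] · ω_3^(nk)
where ω_3 = e^(-2πi/3)

Computing each X[k]:
X[0] = 3
X[1] = -4.5000+0.8660i
X[2] = -4.5000-0.8660i

X = [3, -4.5000+0.8660i, -4.5000-0.8660i]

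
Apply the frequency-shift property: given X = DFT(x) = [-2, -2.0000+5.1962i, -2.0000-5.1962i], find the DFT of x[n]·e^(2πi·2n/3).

Modulation property: DFT(ω_3^(-2n)·x[n]) = X[(k-2) mod 3], so circularly shift X by 2 positions.

X[k-2] = [-2.0000+5.1962i, -2.0000-5.1962i, -2]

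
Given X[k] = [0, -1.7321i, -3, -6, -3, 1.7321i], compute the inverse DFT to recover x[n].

x[n] = (1/6) Σ(k=0 to 5) X[k] · e^(2πikn/6)

Computing each x[n]:
x[0] = -2
x[1] = 2
x[2] = 0
x[3] = 0
x[4] = -1
x[5] = 1

x = [-2, 2, 0, 0, -1, 1]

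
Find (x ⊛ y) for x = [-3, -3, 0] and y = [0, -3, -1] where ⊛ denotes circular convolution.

(x ⊛ y)[n] = Σ(m=0 to 2) x[m] · y[(n-m) mod 3]

Computing each output sample:
(x ⊛ y)[0] = 3
(x ⊛ y)[1] = 9
(x ⊛ y)[2] = 12

x ⊛ y = [3, 9, 12]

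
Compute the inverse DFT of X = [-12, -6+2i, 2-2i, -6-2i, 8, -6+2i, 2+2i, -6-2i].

x[n] = (1/8) Σ(k=0 to 7) X[k] · e^(2πikn/8)

Computing each x[n]:
x[0] = -3
x[1] = -2
x[2] = -2
x[3] = -3
x[4] = 3
x[5] = -2
x[6] = 0
x[7] = -3

x = [-3, -2, -2, -3, 3, -2, 0, -3]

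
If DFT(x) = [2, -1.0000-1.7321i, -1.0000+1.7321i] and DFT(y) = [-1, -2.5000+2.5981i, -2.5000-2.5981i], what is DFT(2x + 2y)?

By linearity: DFT(2x + 2y) = 2·DFT(x) + 2·DFT(y)
= 2·[2, -1.0000-1.7321i, -1.0000+1.7321i] + 2·[-1, -2.5000+2.5981i, -2.5000-2.5981i]

Computing element-wise:
Z[0] = 2·(2) + 2·(-1) = 2
Z[1] = 2·(-1.0000-1.7321i) + 2·(-2.5000+2.5981i) = -7.0000+1.7320i
Z[2] = 2·(-1.0000+1.7321i) + 2·(-2.5000-2.5981i) = -7.0000-1.7320i

DFT(2x + 2y) = 2·X + 2·Y = [2, -7.0000+1.7320i, -7.0000-1.7320i]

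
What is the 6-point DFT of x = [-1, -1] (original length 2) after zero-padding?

Original 2-point DFT: [-2, 0]
Zero-padded 6-point DFT provides frequency interpolation.

DFT_6([x, 0, ...]) = [-2, -1.5000+0.8660i, -0.5000+0.8660i, 0, -0.5000-0.8660i, -1.5000-0.8660i]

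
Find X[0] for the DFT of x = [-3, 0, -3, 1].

X[0] = Σ(n=0 to 3) x[n] · ω_4^0 = Σ x[n]
= (-3) + (0) + (-3) + (1)

X[0] = -5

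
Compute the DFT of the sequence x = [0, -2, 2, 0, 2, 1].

X[k] = Σ(n=0 to 5) x[n] · ω_6^(nk)
where ω_6 = e^(-2πi/6)

Computing each X[k]:
X[0] = 3
X[1] = -2.5000+2.5981i
X[2] = -1.5000+2.5981i
X[3] = 5
X[4] = -1.5000-2.5981i
X[5] = -2.5000-2.5981i

X = [3, -2.5000+2.5981i, -1.5000+2.5981i, 5, -1.5000-2.5981i, -2.5000-2.5981i]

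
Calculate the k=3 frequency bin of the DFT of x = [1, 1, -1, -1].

X[3] = Σ(n=0 to 3) x[n] · ω_4^(3n) where ω_4 = e^(-2πi/4)
= (1)·ω_4^0 + (1)·ω_4^3 + (-1)·ω_4^6 + (-1)·ω_4^9

X[3] = 2+2i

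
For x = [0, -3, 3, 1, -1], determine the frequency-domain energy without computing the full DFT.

Parseval: Σ|x[n]|² = (1/N)Σ|X[k]|², so Σ|X[k]|² = N·Σ|x[n]|² = 5·20.0000

Σ|X[k]|² = N·Σ|x[n]|² = 5·20.0000 = 100.0000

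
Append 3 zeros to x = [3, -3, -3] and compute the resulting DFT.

Original 3-point DFT: [-3, 6, 6]
Zero-padded 6-point DFT provides frequency interpolation.

DFT_6([x, 0, ...]) = [-3, 3.0000+5.1962i, 6, 3, 6, 3.0000-5.1962i]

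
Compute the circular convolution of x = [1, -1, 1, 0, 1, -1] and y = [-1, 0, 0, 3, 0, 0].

(x ⊛ y)[n] = Σ(m=0 to 5) x[m] · y[(n-m) mod 6]

Computing each output sample:
(x ⊛ y)[0] = -1
(x ⊛ y)[1] = 4
(x ⊛ y)[2] = -4
(x ⊛ y)[3] = 3
(x ⊛ y)[4] = -4
(x ⊛ y)[5] = 4

x ⊛ y = [-1, 4, -4, 3, -4, 4]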